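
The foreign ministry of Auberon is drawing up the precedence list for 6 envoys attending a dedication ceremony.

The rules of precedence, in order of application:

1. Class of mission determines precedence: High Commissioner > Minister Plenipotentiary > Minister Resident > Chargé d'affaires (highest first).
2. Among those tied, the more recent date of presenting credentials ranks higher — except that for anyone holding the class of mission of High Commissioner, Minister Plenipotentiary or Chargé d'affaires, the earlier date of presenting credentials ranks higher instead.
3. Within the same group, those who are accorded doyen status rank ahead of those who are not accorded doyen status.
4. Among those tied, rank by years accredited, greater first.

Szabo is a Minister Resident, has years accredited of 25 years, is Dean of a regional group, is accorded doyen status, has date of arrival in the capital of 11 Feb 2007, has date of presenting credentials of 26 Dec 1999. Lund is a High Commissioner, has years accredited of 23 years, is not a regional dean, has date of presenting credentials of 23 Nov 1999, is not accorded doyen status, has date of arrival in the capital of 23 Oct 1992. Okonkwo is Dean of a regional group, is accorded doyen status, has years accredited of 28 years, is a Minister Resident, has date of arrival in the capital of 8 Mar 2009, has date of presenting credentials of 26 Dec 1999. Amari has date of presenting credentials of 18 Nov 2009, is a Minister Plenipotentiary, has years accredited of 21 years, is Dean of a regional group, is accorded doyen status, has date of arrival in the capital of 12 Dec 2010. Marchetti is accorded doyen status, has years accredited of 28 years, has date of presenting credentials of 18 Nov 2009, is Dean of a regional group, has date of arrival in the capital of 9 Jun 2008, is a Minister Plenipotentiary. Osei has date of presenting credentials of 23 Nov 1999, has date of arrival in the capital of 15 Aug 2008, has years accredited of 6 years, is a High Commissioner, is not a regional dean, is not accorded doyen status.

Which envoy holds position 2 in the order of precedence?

By class of mission: Lund and Osei (High Commissioner); then Marchetti and Amari (Minister Plenipotentiary); then Okonkwo and Szabo (Minister Resident).
Lund and Osei both have date of presenting credentials 23 Nov 1999, so the next rule applies.
Lund and Osei are each not accorded doyen status, so the next rule applies.
Among Lund and Osei, by years accredited (higher first): Lund (23 years) before Osei (6 years).
Marchetti and Amari both have date of presenting credentials 18 Nov 2009, so the next rule applies.
Marchetti and Amari are each accorded doyen status, so the next rule applies.
Among Marchetti and Amari, by years accredited (higher first): Marchetti (28 years) before Amari (21 years).
Okonkwo and Szabo both have date of presenting credentials 26 Dec 1999, so the next rule applies.
Okonkwo and Szabo are each accorded doyen status, so the next rule applies.
Among Okonkwo and Szabo, by years accredited (higher first): Okonkwo (28 years) before Szabo (25 years).
Order: Lund, Osei, Marchetti, Amari, Okonkwo, Szabo.

Osei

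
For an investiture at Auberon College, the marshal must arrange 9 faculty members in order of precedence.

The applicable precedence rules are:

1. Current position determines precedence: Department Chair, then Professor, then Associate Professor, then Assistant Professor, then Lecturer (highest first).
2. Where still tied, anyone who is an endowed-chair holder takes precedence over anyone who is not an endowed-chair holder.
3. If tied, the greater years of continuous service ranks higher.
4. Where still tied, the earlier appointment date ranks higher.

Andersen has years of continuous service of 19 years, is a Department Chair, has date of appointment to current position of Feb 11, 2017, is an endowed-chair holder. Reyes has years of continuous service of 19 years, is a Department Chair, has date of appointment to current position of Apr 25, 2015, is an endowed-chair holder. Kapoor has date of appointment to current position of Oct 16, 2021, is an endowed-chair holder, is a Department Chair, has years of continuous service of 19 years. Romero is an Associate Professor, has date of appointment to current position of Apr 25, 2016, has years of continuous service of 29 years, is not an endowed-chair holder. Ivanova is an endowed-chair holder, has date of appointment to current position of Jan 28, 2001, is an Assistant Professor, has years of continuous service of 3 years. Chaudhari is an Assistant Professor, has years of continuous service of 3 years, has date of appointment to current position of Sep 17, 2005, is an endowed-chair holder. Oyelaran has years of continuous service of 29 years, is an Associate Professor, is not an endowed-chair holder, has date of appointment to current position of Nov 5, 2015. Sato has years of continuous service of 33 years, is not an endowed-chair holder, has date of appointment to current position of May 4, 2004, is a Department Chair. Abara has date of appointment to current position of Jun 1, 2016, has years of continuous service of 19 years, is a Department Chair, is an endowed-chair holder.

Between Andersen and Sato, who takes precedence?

Andersen

By current position: Reyes, Abara, Andersen, Kapoor and Sato (Department Chair); then Oyelaran and Romero (Associate Professor); then Ivanova and Chaudhari (Assistant Professor).
Among Reyes, Abara, Andersen, Kapoor and Sato, an endowed-chair holder before not an endowed-chair holder: Reyes, Abara, Andersen and Kapoor (an endowed-chair holder) before Sato (not an endowed-chair holder).
Reyes, Abara, Andersen and Kapoor all have years of continuous service 19 years, so the next rule applies.
Among Reyes, Abara, Andersen and Kapoor, by date of appointment to current position (earlier first): Reyes (Apr 25, 2015) before Abara (Jun 1, 2016) before Andersen (Feb 11, 2017) before Kapoor (Oct 16, 2021).
Oyelaran and Romero are each not an endowed-chair holder, so the next rule applies.
Oyelaran and Romero both have years of continuous service 29 years, so the next rule applies.
Among Oyelaran and Romero, by date of appointment to current position (earlier first): Oyelaran (Nov 5, 2015) before Romero (Apr 25, 2016).
Ivanova and Chaudhari are each an endowed-chair holder, so the next rule applies.
Ivanova and Chaudhari both have years of continuous service 3 years, so the next rule applies.
Among Ivanova and Chaudhari, by date of appointment to current position (earlier first): Ivanova (Jan 28, 2001) before Chaudhari (Sep 17, 2005).
So Andersen takes precedence.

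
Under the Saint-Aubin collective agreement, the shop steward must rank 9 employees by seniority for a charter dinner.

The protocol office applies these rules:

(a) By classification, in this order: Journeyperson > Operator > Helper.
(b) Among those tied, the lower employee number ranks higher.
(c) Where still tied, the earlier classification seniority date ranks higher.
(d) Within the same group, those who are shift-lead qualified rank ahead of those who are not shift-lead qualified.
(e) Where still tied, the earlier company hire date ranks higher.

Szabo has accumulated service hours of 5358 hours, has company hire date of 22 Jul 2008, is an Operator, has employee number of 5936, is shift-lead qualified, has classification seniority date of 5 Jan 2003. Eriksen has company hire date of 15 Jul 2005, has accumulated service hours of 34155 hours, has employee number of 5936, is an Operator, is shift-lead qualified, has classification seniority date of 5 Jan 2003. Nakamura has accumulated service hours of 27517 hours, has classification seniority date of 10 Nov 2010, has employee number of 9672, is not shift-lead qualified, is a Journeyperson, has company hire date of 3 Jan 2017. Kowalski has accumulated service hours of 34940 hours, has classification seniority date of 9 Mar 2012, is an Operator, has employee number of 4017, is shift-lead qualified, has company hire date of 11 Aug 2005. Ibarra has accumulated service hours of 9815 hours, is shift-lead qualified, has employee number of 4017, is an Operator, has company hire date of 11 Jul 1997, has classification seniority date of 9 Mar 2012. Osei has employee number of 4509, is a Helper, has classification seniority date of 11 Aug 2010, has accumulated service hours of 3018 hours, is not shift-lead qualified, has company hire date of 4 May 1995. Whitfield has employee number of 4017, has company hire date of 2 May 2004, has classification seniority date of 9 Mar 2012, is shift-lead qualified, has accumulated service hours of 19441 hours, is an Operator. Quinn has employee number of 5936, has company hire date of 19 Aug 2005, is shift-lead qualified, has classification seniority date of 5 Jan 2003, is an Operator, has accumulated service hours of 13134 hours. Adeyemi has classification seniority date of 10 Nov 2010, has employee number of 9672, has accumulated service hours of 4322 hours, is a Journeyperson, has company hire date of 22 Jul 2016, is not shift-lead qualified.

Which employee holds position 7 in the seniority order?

Quinn

By classification: Adeyemi and Nakamura (Journeyperson); then Ibarra, Whitfield, Kowalski, Eriksen, Quinn and Szabo (Operator); then Osei (Helper).
Adeyemi and Nakamura both have employee number 9672, so the next rule applies.
Adeyemi and Nakamura both have classification seniority date 10 Nov 2010, so the next rule applies.
Adeyemi and Nakamura are each not shift-lead qualified, so the next rule applies.
Among Adeyemi and Nakamura, by company hire date (earlier first): Adeyemi (22 Jul 2016) before Nakamura (3 Jan 2017).
Among Ibarra, Whitfield, Kowalski, Eriksen, Quinn and Szabo, by employee number (lower first): Ibarra, Whitfield and Kowalski (4017) before Eriksen, Quinn and Szabo (5936).
Ibarra, Whitfield and Kowalski all have classification seniority date 9 Mar 2012, so the next rule applies.
Ibarra, Whitfield and Kowalski are each shift-lead qualified, so the next rule applies.
Among Ibarra, Whitfield and Kowalski, by company hire date (earlier first): Ibarra (11 Jul 1997) before Whitfield (2 May 2004) before Kowalski (11 Aug 2005).
Eriksen, Quinn and Szabo all have classification seniority date 5 Jan 2003, so the next rule applies.
Eriksen, Quinn and Szabo are each shift-lead qualified, so the next rule applies.
Among Eriksen, Quinn and Szabo, by company hire date (earlier first): Eriksen (15 Jul 2005) before Quinn (19 Aug 2005) before Szabo (22 Jul 2008).
Order: Adeyemi, Nakamura, Ibarra, Whitfield, Kowalski, Eriksen, Quinn, Szabo, Osei.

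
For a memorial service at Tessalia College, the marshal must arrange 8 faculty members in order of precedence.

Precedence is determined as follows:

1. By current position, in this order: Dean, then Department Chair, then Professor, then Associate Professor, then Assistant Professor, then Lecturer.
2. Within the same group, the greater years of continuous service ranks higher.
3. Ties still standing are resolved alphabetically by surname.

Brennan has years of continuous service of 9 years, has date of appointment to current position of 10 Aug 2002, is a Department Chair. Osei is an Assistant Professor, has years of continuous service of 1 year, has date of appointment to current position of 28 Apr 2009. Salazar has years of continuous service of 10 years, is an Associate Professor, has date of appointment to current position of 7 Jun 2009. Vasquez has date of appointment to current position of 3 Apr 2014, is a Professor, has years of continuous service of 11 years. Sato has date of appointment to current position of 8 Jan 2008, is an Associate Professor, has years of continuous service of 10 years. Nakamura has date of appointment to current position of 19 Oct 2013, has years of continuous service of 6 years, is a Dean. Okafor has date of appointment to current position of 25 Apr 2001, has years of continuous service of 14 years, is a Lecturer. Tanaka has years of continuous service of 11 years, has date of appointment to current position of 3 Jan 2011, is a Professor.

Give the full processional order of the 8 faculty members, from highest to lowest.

Nakamura, Brennan, Tanaka, Vasquez, Salazar, Sato, Osei, Okafor

By current position: Nakamura (Dean); then Brennan (Department Chair); then Tanaka and Vasquez (Professor); then Salazar and Sato (Associate Professor); then Osei (Assistant Professor); then Okafor (Lecturer).
Tanaka and Vasquez both have years of continuous service 11 years, so the next rule applies.
Among Tanaka and Vasquez, alphabetically by surname: Tanaka before Vasquez.
Salazar and Sato both have years of continuous service 10 years, so the next rule applies.
Among Salazar and Sato, alphabetically by surname: Salazar before Sato.
Full order: Nakamura, Brennan, Tanaka, Vasquez, Salazar, Sato, Osei, Okafor.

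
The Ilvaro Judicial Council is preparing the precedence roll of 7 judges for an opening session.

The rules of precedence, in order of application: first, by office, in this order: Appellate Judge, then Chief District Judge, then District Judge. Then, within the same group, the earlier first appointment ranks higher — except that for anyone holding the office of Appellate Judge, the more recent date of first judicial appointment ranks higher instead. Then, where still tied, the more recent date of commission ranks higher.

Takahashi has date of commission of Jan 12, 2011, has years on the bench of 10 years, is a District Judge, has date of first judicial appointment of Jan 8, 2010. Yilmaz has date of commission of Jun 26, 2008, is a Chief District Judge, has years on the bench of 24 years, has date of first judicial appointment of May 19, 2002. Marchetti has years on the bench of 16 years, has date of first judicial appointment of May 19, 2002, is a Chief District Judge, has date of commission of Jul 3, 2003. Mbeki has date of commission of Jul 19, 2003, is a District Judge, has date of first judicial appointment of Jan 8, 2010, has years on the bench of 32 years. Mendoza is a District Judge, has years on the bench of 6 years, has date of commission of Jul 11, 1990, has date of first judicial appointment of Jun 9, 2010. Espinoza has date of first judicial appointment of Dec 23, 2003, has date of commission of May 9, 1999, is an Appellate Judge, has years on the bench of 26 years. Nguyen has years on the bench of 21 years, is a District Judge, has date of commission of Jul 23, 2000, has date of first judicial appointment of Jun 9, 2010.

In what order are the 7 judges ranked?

Espinoza, Yilmaz, Marchetti, Takahashi, Mbeki, Nguyen, Mendoza

By office: Espinoza (Appellate Judge); then Yilmaz and Marchetti (Chief District Judge); then Takahashi, Mbeki, Nguyen and Mendoza (District Judge).
Yilmaz and Marchetti both have date of first judicial appointment May 19, 2002, so the next rule applies.
Among Yilmaz and Marchetti, by date of commission (later first): Yilmaz (Jun 26, 2008) before Marchetti (Jul 3, 2003).
Among Takahashi, Mbeki, Nguyen and Mendoza, by date of first judicial appointment (earlier first): Takahashi and Mbeki (Jan 8, 2010) before Nguyen and Mendoza (Jun 9, 2010).
Among Takahashi and Mbeki, by date of commission (later first): Takahashi (Jan 12, 2011) before Mbeki (Jul 19, 2003).
Among Nguyen and Mendoza, by date of commission (later first): Nguyen (Jul 23, 2000) before Mendoza (Jul 11, 1990).
Full order: Espinoza, Yilmaz, Marchetti, Takahashi, Mbeki, Nguyen, Mendoza.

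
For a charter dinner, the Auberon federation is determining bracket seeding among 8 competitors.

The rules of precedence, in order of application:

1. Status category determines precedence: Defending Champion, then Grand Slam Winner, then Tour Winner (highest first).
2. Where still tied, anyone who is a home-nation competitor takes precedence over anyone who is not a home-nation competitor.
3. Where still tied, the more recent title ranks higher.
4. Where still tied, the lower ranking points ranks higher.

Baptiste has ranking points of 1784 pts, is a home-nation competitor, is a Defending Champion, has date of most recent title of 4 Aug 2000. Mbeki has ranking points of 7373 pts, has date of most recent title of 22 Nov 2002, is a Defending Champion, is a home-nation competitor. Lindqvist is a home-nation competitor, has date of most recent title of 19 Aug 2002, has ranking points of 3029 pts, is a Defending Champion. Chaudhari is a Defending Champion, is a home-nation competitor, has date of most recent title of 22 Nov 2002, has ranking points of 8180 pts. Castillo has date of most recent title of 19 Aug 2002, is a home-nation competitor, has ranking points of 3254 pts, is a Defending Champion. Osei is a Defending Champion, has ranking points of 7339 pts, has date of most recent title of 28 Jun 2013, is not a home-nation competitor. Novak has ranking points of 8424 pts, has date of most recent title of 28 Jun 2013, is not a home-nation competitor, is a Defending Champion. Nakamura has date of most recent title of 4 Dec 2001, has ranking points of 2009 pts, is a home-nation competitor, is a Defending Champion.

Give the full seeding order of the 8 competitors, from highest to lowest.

Mbeki, Chaudhari, Lindqvist, Castillo, Nakamura, Baptiste, Osei, Novak

By status category: Mbeki, Chaudhari, Lindqvist, Castillo, Nakamura, Baptiste, Osei and Novak (Defending Champion).
Among Mbeki, Chaudhari, Lindqvist, Castillo, Nakamura, Baptiste, Osei and Novak, a home-nation competitor before not a home-nation competitor: Mbeki, Chaudhari, Lindqvist, Castillo, Nakamura and Baptiste (a home-nation competitor) before Osei and Novak (not a home-nation competitor).
Among Mbeki, Chaudhari, Lindqvist, Castillo, Nakamura and Baptiste, by date of most recent title (later first): Mbeki and Chaudhari (22 Nov 2002) before Lindqvist and Castillo (19 Aug 2002) before Nakamura (4 Dec 2001) before Baptiste (4 Aug 2000).
Among Mbeki and Chaudhari, by ranking points (lower first): Mbeki (7373 pts) before Chaudhari (8180 pts).
Among Lindqvist and Castillo, by ranking points (lower first): Lindqvist (3029 pts) before Castillo (3254 pts).
Osei and Novak both have date of most recent title 28 Jun 2013, so the next rule applies.
Among Osei and Novak, by ranking points (lower first): Osei (7339 pts) before Novak (8424 pts).
Full order: Mbeki, Chaudhari, Lindqvist, Castillo, Nakamura, Baptiste, Osei, Novak.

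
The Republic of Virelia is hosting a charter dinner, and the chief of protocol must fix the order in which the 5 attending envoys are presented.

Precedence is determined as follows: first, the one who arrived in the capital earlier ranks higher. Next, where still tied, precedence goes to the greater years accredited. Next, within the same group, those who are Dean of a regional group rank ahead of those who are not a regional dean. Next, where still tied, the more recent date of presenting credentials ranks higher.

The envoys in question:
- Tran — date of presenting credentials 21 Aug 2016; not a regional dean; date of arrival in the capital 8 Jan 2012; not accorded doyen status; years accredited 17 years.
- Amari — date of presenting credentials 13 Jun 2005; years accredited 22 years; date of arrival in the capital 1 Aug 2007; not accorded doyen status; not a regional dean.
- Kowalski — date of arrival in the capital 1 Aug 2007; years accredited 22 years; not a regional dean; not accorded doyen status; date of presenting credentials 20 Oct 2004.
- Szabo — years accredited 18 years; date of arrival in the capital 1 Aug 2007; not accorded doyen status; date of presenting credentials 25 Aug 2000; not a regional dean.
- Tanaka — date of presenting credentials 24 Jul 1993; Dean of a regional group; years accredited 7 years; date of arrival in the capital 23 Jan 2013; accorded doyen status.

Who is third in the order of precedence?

By date of arrival in the capital (earlier first): Amari, Kowalski and Szabo (each 1 Aug 2007); then Tran (8 Jan 2012); then Tanaka (23 Jan 2013).
Among Amari, Kowalski and Szabo, by years accredited (higher first): Amari and Kowalski (22 years) before Szabo (18 years).
Amari and Kowalski are each not a regional dean, so the next rule applies.
Among Amari and Kowalski, by date of presenting credentials (later first): Amari (13 Jun 2005) before Kowalski (20 Oct 2004).
Order: Amari, Kowalski, Szabo, Tran, Tanaka.

Szabo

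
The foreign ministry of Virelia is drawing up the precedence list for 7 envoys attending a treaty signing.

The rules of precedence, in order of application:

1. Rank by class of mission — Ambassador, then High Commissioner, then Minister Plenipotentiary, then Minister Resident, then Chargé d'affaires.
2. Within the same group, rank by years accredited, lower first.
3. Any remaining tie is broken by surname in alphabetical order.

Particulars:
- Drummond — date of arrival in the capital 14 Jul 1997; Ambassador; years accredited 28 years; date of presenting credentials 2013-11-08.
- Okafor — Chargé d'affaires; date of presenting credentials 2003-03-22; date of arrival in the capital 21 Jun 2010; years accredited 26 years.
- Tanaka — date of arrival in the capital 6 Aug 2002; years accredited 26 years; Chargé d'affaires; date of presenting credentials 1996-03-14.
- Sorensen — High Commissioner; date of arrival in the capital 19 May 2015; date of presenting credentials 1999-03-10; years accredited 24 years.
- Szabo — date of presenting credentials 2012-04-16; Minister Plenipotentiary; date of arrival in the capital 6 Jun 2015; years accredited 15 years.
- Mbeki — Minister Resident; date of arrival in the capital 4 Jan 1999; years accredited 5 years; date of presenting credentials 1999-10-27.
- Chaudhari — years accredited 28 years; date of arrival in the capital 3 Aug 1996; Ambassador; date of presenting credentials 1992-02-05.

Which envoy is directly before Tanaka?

By class of mission: Chaudhari and Drummond (Ambassador); then Sorensen (High Commissioner); then Szabo (Minister Plenipotentiary); then Mbeki (Minister Resident); then Okafor and Tanaka (Chargé d'affaires).
Chaudhari and Drummond both have years accredited 28 years, so the next rule applies.
Among Chaudhari and Drummond, alphabetically by surname: Chaudhari before Drummond.
Okafor and Tanaka both have years accredited 26 years, so the next rule applies.
Among Okafor and Tanaka, alphabetically by surname: Okafor before Tanaka.
Order: Chaudhari, Drummond, Sorensen, Szabo, Mbeki, Okafor, Tanaka.

Okafor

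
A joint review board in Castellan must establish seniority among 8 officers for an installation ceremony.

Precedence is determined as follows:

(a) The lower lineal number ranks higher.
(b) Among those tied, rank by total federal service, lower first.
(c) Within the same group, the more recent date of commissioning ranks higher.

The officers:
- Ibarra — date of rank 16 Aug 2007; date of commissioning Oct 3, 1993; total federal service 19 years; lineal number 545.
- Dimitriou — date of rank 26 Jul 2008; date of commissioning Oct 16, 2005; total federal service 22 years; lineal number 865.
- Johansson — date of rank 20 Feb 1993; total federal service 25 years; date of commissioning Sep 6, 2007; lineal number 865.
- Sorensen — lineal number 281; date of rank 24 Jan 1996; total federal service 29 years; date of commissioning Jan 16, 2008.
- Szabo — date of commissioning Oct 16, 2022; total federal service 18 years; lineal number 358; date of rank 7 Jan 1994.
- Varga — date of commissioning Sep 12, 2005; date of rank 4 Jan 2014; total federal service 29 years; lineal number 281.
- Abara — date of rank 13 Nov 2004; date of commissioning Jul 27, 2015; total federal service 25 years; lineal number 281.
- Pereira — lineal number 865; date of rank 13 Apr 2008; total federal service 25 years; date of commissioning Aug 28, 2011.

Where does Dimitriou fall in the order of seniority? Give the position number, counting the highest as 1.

6

By lineal number (lower first): Abara, Sorensen and Varga (each 281); then Szabo (358); then Ibarra (545); then Dimitriou, Pereira and Johansson (each 865).
Among Abara, Sorensen and Varga, by total federal service (lower first): Abara (25 years) before Sorensen and Varga (29 years).
Among Sorensen and Varga, by date of commissioning (later first): Sorensen (Jan 16, 2008) before Varga (Sep 12, 2005).
Among Dimitriou, Pereira and Johansson, by total federal service (lower first): Dimitriou (22 years) before Pereira and Johansson (25 years).
Among Pereira and Johansson, by date of commissioning (later first): Pereira (Aug 28, 2011) before Johansson (Sep 6, 2007).
Order: Abara, Sorensen, Varga, Szabo, Ibarra, Dimitriou, Pereira, Johansson. So position 6.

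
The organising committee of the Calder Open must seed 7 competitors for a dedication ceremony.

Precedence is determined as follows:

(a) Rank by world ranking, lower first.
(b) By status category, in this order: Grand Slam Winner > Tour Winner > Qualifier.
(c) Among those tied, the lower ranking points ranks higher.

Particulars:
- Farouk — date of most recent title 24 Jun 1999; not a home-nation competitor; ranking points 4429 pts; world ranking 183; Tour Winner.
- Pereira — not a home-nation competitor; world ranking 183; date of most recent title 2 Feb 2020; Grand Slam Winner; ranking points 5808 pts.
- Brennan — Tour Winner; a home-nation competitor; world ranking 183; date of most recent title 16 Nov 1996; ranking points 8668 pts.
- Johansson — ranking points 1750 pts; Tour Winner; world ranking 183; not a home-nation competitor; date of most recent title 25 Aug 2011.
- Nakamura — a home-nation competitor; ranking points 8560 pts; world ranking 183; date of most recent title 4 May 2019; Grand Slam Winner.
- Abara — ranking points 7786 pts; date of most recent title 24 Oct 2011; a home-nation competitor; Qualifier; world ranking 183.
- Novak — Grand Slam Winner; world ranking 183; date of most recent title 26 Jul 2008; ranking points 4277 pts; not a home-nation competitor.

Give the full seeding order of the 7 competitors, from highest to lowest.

By world ranking (lower first): Novak, Pereira, Nakamura, Johansson, Farouk, Brennan and Abara (each 183).
Among Novak, Pereira, Nakamura, Johansson, Farouk, Brennan and Abara, by status category: Novak, Pereira and Nakamura (Grand Slam Winner) before Johansson, Farouk and Brennan (Tour Winner) before Abara (Qualifier).
Among Novak, Pereira and Nakamura, by ranking points (lower first): Novak (4277 pts) before Pereira (5808 pts) before Nakamura (8560 pts).
Among Johansson, Farouk and Brennan, by ranking points (lower first): Johansson (1750 pts) before Farouk (4429 pts) before Brennan (8668 pts).
Full order: Novak, Pereira, Nakamura, Johansson, Farouk, Brennan, Abara.

Novak, Pereira, Nakamura, Johansson, Farouk, Brennan, Abara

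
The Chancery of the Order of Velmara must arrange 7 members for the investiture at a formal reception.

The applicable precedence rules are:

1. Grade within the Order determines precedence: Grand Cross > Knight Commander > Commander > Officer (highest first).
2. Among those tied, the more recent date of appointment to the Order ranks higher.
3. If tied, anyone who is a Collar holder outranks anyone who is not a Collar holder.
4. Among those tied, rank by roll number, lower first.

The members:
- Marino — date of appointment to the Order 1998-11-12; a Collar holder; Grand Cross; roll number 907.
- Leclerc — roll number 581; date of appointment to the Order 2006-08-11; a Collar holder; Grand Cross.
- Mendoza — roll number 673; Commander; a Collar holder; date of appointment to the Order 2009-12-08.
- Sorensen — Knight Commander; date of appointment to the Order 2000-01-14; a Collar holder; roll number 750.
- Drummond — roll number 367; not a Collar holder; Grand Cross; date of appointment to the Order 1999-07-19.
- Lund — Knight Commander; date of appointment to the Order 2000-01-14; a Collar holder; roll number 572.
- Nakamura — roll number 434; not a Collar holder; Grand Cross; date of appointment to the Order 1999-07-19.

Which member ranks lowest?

Mendoza

By grade within the Order: Leclerc, Drummond, Nakamura and Marino (Grand Cross); then Lund and Sorensen (Knight Commander); then Mendoza (Commander).
Among Leclerc, Drummond, Nakamura and Marino, by date of appointment to the Order (later first): Leclerc (2006-08-11) before Drummond and Nakamura (1999-07-19) before Marino (1998-11-12).
Drummond and Nakamura are each not a Collar holder, so the next rule applies.
Among Drummond and Nakamura, by roll number (lower first): Drummond (367) before Nakamura (434).
Lund and Sorensen both have date of appointment to the Order 2000-01-14, so the next rule applies.
Lund and Sorensen are each a Collar holder, so the next rule applies.
Among Lund and Sorensen, by roll number (lower first): Lund (572) before Sorensen (750).
Order: Leclerc, Drummond, Nakamura, Marino, Lund, Sorensen, Mendoza.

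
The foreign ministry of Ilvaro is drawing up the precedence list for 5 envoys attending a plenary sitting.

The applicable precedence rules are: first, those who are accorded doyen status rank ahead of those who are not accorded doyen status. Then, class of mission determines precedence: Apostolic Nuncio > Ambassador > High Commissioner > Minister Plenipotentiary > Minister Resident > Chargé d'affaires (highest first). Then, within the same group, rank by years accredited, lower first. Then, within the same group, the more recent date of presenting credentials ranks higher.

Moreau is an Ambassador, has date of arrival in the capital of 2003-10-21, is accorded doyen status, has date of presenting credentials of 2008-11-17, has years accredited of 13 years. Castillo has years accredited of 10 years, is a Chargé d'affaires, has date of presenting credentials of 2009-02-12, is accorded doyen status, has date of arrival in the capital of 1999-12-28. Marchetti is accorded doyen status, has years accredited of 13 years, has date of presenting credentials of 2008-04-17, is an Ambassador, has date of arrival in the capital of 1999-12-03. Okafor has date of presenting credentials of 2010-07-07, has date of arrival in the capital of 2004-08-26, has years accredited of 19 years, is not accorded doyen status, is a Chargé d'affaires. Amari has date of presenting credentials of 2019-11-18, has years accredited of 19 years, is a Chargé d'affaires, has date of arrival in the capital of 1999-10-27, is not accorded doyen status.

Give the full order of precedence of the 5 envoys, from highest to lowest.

Moreau, Marchetti, Castillo, Amari, Okafor

By the first rule: Moreau, Marchetti and Castillo (each accorded doyen status); then Amari and Okafor (both not accorded doyen status).
Among Moreau, Marchetti and Castillo, by class of mission: Moreau and Marchetti (Ambassador) before Castillo (Chargé d'affaires).
Moreau and Marchetti both have years accredited 13 years, so the next rule applies.
Among Moreau and Marchetti, by date of presenting credentials (later first): Moreau (2008-11-17) before Marchetti (2008-04-17).
Amari and Okafor are each Chargé d'affaires, so the next rule applies.
Amari and Okafor both have years accredited 19 years, so the next rule applies.
Among Amari and Okafor, by date of presenting credentials (later first): Amari (2019-11-18) before Okafor (2010-07-07).
Full order: Moreau, Marchetti, Castillo, Amari, Okafor.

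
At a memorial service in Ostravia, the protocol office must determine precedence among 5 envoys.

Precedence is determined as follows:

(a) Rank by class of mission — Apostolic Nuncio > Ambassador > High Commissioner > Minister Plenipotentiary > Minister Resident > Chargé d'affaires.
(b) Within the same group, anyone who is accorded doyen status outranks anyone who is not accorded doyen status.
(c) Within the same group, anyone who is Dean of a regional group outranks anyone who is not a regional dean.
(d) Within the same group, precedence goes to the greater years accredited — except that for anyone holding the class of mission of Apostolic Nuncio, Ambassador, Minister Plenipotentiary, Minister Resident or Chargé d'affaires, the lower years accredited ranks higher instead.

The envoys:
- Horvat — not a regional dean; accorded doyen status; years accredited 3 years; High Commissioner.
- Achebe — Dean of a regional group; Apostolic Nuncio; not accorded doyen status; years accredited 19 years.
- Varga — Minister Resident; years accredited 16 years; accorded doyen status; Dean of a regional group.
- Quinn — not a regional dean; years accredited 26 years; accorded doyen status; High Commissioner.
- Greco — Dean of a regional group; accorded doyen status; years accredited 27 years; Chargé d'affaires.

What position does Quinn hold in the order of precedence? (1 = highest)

2

By class of mission: Achebe (Apostolic Nuncio); then Quinn and Horvat (High Commissioner); then Varga (Minister Resident); then Greco (Chargé d'affaires).
Quinn and Horvat are each accorded doyen status, so the next rule applies.
Quinn and Horvat are each not a regional dean, so the next rule applies.
Among Quinn and Horvat, by years accredited (higher first): Quinn (26 years) before Horvat (3 years).
Order: Achebe, Quinn, Horvat, Varga, Greco. So position 2.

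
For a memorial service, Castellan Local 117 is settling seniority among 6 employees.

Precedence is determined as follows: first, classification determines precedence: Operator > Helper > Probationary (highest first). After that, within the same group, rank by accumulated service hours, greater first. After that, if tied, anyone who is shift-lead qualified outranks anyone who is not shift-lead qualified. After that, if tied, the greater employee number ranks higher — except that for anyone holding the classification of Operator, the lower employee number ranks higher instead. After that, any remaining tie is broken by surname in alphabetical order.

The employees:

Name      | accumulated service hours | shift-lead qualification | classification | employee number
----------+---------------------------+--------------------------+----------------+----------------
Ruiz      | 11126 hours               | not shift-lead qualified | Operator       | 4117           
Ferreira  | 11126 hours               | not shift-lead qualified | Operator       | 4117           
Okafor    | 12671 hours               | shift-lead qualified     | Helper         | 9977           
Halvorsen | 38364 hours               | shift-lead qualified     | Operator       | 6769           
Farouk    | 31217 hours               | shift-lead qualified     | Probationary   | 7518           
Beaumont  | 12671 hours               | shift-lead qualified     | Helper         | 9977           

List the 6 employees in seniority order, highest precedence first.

By classification: Halvorsen, Ferreira and Ruiz (Operator); then Beaumont and Okafor (Helper); then Farouk (Probationary).
Among Halvorsen, Ferreira and Ruiz, by accumulated service hours (higher first): Halvorsen (38364 hours) before Ferreira and Ruiz (11126 hours).
Ferreira and Ruiz are each not shift-lead qualified, so the next rule applies.
Ferreira and Ruiz both have employee number 4117, so the next rule applies.
Among Ferreira and Ruiz, alphabetically by surname: Ferreira before Ruiz.
Beaumont and Okafor both have accumulated service hours 12671 hours, so the next rule applies.
Beaumont and Okafor are each shift-lead qualified, so the next rule applies.
Beaumont and Okafor both have employee number 9977, so the next rule applies.
Among Beaumont and Okafor, alphabetically by surname: Beaumont before Okafor.
Full order: Halvorsen, Ferreira, Ruiz, Beaumont, Okafor, Farouk.

Halvorsen, Ferreira, Ruiz, Beaumont, Okafor, Farouk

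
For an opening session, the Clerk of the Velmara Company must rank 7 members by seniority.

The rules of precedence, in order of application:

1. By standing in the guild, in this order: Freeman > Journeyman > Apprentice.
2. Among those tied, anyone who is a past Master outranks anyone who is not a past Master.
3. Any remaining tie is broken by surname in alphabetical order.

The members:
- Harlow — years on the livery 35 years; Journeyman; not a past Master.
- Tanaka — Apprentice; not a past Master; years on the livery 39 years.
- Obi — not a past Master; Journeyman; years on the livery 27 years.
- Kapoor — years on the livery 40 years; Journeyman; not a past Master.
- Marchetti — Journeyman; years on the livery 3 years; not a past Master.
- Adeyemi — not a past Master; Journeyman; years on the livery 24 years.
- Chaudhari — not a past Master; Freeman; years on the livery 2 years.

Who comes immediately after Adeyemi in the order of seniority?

By standing in the guild: Chaudhari (Freeman); then Adeyemi, Harlow, Kapoor, Marchetti and Obi (Journeyman); then Tanaka (Apprentice).
Adeyemi, Harlow, Kapoor, Marchetti and Obi are each not a past Master, so the next rule applies.
Among Adeyemi, Harlow, Kapoor, Marchetti and Obi, alphabetically by surname: Adeyemi before Harlow before Kapoor before Marchetti before Obi.
Order: Chaudhari, Adeyemi, Harlow, Kapoor, Marchetti, Obi, Tanaka.

Harlow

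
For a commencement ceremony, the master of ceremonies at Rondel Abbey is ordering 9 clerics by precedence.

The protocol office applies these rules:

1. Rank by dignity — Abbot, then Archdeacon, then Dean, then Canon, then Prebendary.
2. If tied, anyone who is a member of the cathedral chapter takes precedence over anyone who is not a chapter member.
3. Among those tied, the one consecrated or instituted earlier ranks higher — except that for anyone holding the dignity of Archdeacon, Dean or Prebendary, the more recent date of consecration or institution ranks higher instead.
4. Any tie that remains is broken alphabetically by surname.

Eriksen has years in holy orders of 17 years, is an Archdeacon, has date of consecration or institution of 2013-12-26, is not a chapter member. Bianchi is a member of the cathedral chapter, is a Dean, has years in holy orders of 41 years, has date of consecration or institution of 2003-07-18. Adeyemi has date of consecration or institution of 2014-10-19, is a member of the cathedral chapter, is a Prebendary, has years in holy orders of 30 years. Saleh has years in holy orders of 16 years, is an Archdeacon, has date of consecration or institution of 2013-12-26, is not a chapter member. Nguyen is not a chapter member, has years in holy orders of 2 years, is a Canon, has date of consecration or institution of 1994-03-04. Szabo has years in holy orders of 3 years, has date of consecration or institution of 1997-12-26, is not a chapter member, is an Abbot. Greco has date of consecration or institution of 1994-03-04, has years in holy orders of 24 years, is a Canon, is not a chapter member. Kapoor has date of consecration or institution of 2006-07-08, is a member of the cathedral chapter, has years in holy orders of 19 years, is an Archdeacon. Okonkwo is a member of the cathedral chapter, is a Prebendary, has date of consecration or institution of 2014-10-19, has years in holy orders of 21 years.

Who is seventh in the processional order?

By dignity: Szabo (Abbot); then Kapoor, Eriksen and Saleh (Archdeacon); then Bianchi (Dean); then Greco and Nguyen (Canon); then Adeyemi and Okonkwo (Prebendary).
Among Kapoor, Eriksen and Saleh, a member of the cathedral chapter before not a chapter member: Kapoor (a member of the cathedral chapter) before Eriksen and Saleh (not a chapter member).
Eriksen and Saleh both have date of consecration or institution 2013-12-26, so the next rule applies.
Among Eriksen and Saleh, alphabetically by surname: Eriksen before Saleh.
Greco and Nguyen are each not a chapter member, so the next rule applies.
Greco and Nguyen both have date of consecration or institution 1994-03-04, so the next rule applies.
Among Greco and Nguyen, alphabetically by surname: Greco before Nguyen.
Adeyemi and Okonkwo are each a member of the cathedral chapter, so the next rule applies.
Adeyemi and Okonkwo both have date of consecration or institution 2014-10-19, so the next rule applies.
Among Adeyemi and Okonkwo, alphabetically by surname: Adeyemi before Okonkwo.
Order: Szabo, Kapoor, Eriksen, Saleh, Bianchi, Greco, Nguyen, Adeyemi, Okonkwo.

Nguyen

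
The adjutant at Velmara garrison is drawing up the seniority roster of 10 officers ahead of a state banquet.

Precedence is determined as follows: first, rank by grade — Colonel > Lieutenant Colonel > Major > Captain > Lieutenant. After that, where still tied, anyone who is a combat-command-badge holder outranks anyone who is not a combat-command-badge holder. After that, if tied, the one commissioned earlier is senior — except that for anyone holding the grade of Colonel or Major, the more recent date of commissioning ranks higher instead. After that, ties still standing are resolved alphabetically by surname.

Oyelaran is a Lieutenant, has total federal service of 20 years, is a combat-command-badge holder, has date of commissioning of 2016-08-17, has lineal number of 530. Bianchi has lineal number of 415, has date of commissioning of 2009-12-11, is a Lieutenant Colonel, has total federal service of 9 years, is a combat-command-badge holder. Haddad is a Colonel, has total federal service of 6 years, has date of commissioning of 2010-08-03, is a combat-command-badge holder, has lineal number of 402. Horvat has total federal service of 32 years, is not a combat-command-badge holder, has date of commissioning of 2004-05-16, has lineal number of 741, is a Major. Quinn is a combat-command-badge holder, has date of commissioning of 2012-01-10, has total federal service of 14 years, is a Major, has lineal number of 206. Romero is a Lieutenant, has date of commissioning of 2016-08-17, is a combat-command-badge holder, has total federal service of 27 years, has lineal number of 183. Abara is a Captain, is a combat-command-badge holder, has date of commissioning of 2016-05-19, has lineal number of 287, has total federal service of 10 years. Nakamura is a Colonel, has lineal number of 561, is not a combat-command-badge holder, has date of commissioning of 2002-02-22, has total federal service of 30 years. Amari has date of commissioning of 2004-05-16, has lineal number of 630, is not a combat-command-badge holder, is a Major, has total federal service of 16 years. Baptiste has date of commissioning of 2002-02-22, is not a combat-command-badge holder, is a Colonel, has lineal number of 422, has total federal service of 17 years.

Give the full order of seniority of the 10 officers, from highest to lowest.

By grade: Haddad, Baptiste and Nakamura (Colonel); then Bianchi (Lieutenant Colonel); then Quinn, Amari and Horvat (Major); then Abara (Captain); then Oyelaran and Romero (Lieutenant).
Among Haddad, Baptiste and Nakamura, a combat-command-badge holder before not a combat-command-badge holder: Haddad (a combat-command-badge holder) before Baptiste and Nakamura (not a combat-command-badge holder).
Baptiste and Nakamura both have date of commissioning 2002-02-22, so the next rule applies.
Among Baptiste and Nakamura, alphabetically by surname: Baptiste before Nakamura.
Among Quinn, Amari and Horvat, a combat-command-badge holder before not a combat-command-badge holder: Quinn (a combat-command-badge holder) before Amari and Horvat (not a combat-command-badge holder).
Amari and Horvat both have date of commissioning 2004-05-16, so the next rule applies.
Among Amari and Horvat, alphabetically by surname: Amari before Horvat.
Oyelaran and Romero are each a combat-command-badge holder, so the next rule applies.
Oyelaran and Romero both have date of commissioning 2016-08-17, so the next rule applies.
Among Oyelaran and Romero, alphabetically by surname: Oyelaran before Romero.
Full order: Haddad, Baptiste, Nakamura, Bianchi, Quinn, Amari, Horvat, Abara, Oyelaran, Romero.

Haddad, Baptiste, Nakamura, Bianchi, Quinn, Amari, Horvat, Abara, Oyelaran, Romero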